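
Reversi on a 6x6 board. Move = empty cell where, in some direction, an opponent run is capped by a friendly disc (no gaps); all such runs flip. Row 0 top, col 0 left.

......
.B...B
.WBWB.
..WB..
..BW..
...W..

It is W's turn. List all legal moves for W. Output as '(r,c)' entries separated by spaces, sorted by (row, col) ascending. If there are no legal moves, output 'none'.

Answer: (0,1) (1,2) (2,5) (3,1) (3,4) (4,1) (5,2)

Derivation:
(0,0): no bracket -> illegal
(0,1): flips 1 -> legal
(0,2): no bracket -> illegal
(0,4): no bracket -> illegal
(0,5): no bracket -> illegal
(1,0): no bracket -> illegal
(1,2): flips 1 -> legal
(1,3): no bracket -> illegal
(1,4): no bracket -> illegal
(2,0): no bracket -> illegal
(2,5): flips 1 -> legal
(3,1): flips 1 -> legal
(3,4): flips 1 -> legal
(3,5): no bracket -> illegal
(4,1): flips 1 -> legal
(4,4): no bracket -> illegal
(5,1): no bracket -> illegal
(5,2): flips 1 -> legal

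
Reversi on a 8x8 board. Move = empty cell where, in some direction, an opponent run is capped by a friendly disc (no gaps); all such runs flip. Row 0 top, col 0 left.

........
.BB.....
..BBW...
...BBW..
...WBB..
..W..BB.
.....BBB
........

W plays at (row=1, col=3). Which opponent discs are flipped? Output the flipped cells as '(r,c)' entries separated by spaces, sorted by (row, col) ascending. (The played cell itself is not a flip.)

Answer: (2,3) (3,3)

Derivation:
Dir NW: first cell '.' (not opp) -> no flip
Dir N: first cell '.' (not opp) -> no flip
Dir NE: first cell '.' (not opp) -> no flip
Dir W: opp run (1,2) (1,1), next='.' -> no flip
Dir E: first cell '.' (not opp) -> no flip
Dir SW: opp run (2,2), next='.' -> no flip
Dir S: opp run (2,3) (3,3) capped by W -> flip
Dir SE: first cell 'W' (not opp) -> no flip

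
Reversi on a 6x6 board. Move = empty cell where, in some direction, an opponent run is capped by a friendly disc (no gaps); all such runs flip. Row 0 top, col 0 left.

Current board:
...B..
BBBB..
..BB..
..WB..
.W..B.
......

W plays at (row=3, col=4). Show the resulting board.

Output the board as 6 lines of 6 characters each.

Answer: ...B..
BBBB..
..BB..
..WWW.
.W..B.
......

Derivation:
Place W at (3,4); scan 8 dirs for brackets.
Dir NW: opp run (2,3) (1,2), next='.' -> no flip
Dir N: first cell '.' (not opp) -> no flip
Dir NE: first cell '.' (not opp) -> no flip
Dir W: opp run (3,3) capped by W -> flip
Dir E: first cell '.' (not opp) -> no flip
Dir SW: first cell '.' (not opp) -> no flip
Dir S: opp run (4,4), next='.' -> no flip
Dir SE: first cell '.' (not opp) -> no flip
All flips: (3,3)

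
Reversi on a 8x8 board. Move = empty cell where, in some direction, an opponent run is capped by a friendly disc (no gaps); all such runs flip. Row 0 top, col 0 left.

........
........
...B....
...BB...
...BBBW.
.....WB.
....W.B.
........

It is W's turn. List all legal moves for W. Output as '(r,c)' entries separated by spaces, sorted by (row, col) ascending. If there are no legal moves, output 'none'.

Answer: (2,2) (3,5) (4,2) (5,7) (7,6) (7,7)

Derivation:
(1,2): no bracket -> illegal
(1,3): no bracket -> illegal
(1,4): no bracket -> illegal
(2,2): flips 2 -> legal
(2,4): no bracket -> illegal
(2,5): no bracket -> illegal
(3,2): no bracket -> illegal
(3,5): flips 1 -> legal
(3,6): no bracket -> illegal
(4,2): flips 3 -> legal
(4,7): no bracket -> illegal
(5,2): no bracket -> illegal
(5,3): no bracket -> illegal
(5,4): no bracket -> illegal
(5,7): flips 1 -> legal
(6,5): no bracket -> illegal
(6,7): no bracket -> illegal
(7,5): no bracket -> illegal
(7,6): flips 2 -> legal
(7,7): flips 1 -> legal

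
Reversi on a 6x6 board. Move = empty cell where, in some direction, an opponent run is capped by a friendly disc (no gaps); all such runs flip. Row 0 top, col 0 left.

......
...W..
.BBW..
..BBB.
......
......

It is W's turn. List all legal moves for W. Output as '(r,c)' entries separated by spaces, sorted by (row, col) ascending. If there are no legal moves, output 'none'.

Answer: (2,0) (3,1) (4,1) (4,3) (4,5)

Derivation:
(1,0): no bracket -> illegal
(1,1): no bracket -> illegal
(1,2): no bracket -> illegal
(2,0): flips 2 -> legal
(2,4): no bracket -> illegal
(2,5): no bracket -> illegal
(3,0): no bracket -> illegal
(3,1): flips 1 -> legal
(3,5): no bracket -> illegal
(4,1): flips 1 -> legal
(4,2): no bracket -> illegal
(4,3): flips 1 -> legal
(4,4): no bracket -> illegal
(4,5): flips 1 -> legal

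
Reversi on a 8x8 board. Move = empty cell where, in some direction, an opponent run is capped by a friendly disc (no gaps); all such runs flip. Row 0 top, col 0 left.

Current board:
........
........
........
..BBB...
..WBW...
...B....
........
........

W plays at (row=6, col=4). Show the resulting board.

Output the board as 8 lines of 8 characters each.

Answer: ........
........
........
..BBB...
..WBW...
...W....
....W...
........

Derivation:
Place W at (6,4); scan 8 dirs for brackets.
Dir NW: opp run (5,3) capped by W -> flip
Dir N: first cell '.' (not opp) -> no flip
Dir NE: first cell '.' (not opp) -> no flip
Dir W: first cell '.' (not opp) -> no flip
Dir E: first cell '.' (not opp) -> no flip
Dir SW: first cell '.' (not opp) -> no flip
Dir S: first cell '.' (not opp) -> no flip
Dir SE: first cell '.' (not opp) -> no flip
All flips: (5,3)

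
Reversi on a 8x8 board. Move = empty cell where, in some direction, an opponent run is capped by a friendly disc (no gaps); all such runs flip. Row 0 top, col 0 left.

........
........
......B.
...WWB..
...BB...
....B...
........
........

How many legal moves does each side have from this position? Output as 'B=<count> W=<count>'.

-- B to move --
(2,2): flips 1 -> legal
(2,3): flips 1 -> legal
(2,4): flips 1 -> legal
(2,5): flips 1 -> legal
(3,2): flips 2 -> legal
(4,2): no bracket -> illegal
(4,5): no bracket -> illegal
B mobility = 5
-- W to move --
(1,5): no bracket -> illegal
(1,6): no bracket -> illegal
(1,7): no bracket -> illegal
(2,4): no bracket -> illegal
(2,5): no bracket -> illegal
(2,7): no bracket -> illegal
(3,2): no bracket -> illegal
(3,6): flips 1 -> legal
(3,7): no bracket -> illegal
(4,2): no bracket -> illegal
(4,5): no bracket -> illegal
(4,6): no bracket -> illegal
(5,2): flips 1 -> legal
(5,3): flips 1 -> legal
(5,5): flips 1 -> legal
(6,3): no bracket -> illegal
(6,4): flips 2 -> legal
(6,5): no bracket -> illegal
W mobility = 5

Answer: B=5 W=5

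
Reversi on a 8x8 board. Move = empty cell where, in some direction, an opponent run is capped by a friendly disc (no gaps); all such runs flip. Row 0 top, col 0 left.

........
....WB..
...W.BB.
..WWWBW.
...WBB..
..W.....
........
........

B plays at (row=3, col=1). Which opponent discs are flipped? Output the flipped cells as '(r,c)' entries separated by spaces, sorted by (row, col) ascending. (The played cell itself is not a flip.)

Dir NW: first cell '.' (not opp) -> no flip
Dir N: first cell '.' (not opp) -> no flip
Dir NE: first cell '.' (not opp) -> no flip
Dir W: first cell '.' (not opp) -> no flip
Dir E: opp run (3,2) (3,3) (3,4) capped by B -> flip
Dir SW: first cell '.' (not opp) -> no flip
Dir S: first cell '.' (not opp) -> no flip
Dir SE: first cell '.' (not opp) -> no flip

Answer: (3,2) (3,3) (3,4)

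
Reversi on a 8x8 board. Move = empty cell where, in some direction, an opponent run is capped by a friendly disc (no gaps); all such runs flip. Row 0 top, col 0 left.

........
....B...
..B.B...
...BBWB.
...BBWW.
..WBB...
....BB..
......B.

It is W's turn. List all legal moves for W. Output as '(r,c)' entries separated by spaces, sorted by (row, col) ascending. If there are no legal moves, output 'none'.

Answer: (1,3) (2,3) (2,5) (2,6) (2,7) (3,2) (3,7) (4,2) (5,5) (6,2) (6,3)

Derivation:
(0,3): no bracket -> illegal
(0,4): no bracket -> illegal
(0,5): no bracket -> illegal
(1,1): no bracket -> illegal
(1,2): no bracket -> illegal
(1,3): flips 1 -> legal
(1,5): no bracket -> illegal
(2,1): no bracket -> illegal
(2,3): flips 1 -> legal
(2,5): flips 2 -> legal
(2,6): flips 1 -> legal
(2,7): flips 1 -> legal
(3,1): no bracket -> illegal
(3,2): flips 2 -> legal
(3,7): flips 1 -> legal
(4,2): flips 2 -> legal
(4,7): no bracket -> illegal
(5,5): flips 2 -> legal
(5,6): no bracket -> illegal
(6,2): flips 2 -> legal
(6,3): flips 1 -> legal
(6,6): no bracket -> illegal
(6,7): no bracket -> illegal
(7,3): no bracket -> illegal
(7,4): no bracket -> illegal
(7,5): no bracket -> illegal
(7,7): no bracket -> illegal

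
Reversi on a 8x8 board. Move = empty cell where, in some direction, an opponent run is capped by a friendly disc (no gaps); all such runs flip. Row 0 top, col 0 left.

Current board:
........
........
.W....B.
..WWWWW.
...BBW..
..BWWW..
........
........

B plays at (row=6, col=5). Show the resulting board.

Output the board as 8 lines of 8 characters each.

Place B at (6,5); scan 8 dirs for brackets.
Dir NW: opp run (5,4) capped by B -> flip
Dir N: opp run (5,5) (4,5) (3,5), next='.' -> no flip
Dir NE: first cell '.' (not opp) -> no flip
Dir W: first cell '.' (not opp) -> no flip
Dir E: first cell '.' (not opp) -> no flip
Dir SW: first cell '.' (not opp) -> no flip
Dir S: first cell '.' (not opp) -> no flip
Dir SE: first cell '.' (not opp) -> no flip
All flips: (5,4)

Answer: ........
........
.W....B.
..WWWWW.
...BBW..
..BWBW..
.....B..
........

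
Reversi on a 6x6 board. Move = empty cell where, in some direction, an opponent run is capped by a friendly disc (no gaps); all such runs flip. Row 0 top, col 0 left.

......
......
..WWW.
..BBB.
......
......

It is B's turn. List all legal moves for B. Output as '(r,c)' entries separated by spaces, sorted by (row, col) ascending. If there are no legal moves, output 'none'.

(1,1): flips 1 -> legal
(1,2): flips 2 -> legal
(1,3): flips 1 -> legal
(1,4): flips 2 -> legal
(1,5): flips 1 -> legal
(2,1): no bracket -> illegal
(2,5): no bracket -> illegal
(3,1): no bracket -> illegal
(3,5): no bracket -> illegal

Answer: (1,1) (1,2) (1,3) (1,4) (1,5)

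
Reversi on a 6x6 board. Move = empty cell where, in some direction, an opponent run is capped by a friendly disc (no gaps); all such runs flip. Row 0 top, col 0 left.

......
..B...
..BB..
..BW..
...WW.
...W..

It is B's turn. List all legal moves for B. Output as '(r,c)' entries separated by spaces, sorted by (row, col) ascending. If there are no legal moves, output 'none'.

(2,4): no bracket -> illegal
(3,4): flips 1 -> legal
(3,5): no bracket -> illegal
(4,2): no bracket -> illegal
(4,5): no bracket -> illegal
(5,2): no bracket -> illegal
(5,4): flips 1 -> legal
(5,5): flips 2 -> legal

Answer: (3,4) (5,4) (5,5)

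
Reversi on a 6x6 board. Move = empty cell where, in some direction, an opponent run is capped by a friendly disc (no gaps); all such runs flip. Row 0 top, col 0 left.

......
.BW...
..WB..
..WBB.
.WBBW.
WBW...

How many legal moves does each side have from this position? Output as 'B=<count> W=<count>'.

-- B to move --
(0,1): flips 1 -> legal
(0,2): flips 3 -> legal
(0,3): no bracket -> illegal
(1,3): flips 1 -> legal
(2,1): flips 2 -> legal
(3,0): no bracket -> illegal
(3,1): flips 2 -> legal
(3,5): no bracket -> illegal
(4,0): flips 1 -> legal
(4,5): flips 1 -> legal
(5,3): flips 1 -> legal
(5,4): flips 1 -> legal
(5,5): flips 1 -> legal
B mobility = 10
-- W to move --
(0,0): flips 1 -> legal
(0,1): no bracket -> illegal
(0,2): no bracket -> illegal
(1,0): flips 1 -> legal
(1,3): no bracket -> illegal
(1,4): flips 1 -> legal
(2,0): no bracket -> illegal
(2,1): no bracket -> illegal
(2,4): flips 2 -> legal
(2,5): flips 2 -> legal
(3,1): no bracket -> illegal
(3,5): flips 2 -> legal
(4,0): no bracket -> illegal
(4,5): flips 2 -> legal
(5,3): no bracket -> illegal
(5,4): flips 1 -> legal
W mobility = 8

Answer: B=10 W=8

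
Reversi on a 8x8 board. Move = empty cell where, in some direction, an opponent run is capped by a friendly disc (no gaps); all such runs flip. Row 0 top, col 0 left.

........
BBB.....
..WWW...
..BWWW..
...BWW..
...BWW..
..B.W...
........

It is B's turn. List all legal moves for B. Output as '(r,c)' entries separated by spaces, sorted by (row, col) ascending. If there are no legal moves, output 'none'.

(1,3): flips 2 -> legal
(1,4): flips 1 -> legal
(1,5): no bracket -> illegal
(2,1): no bracket -> illegal
(2,5): flips 1 -> legal
(2,6): flips 2 -> legal
(3,1): no bracket -> illegal
(3,6): flips 3 -> legal
(4,2): no bracket -> illegal
(4,6): flips 2 -> legal
(5,6): flips 5 -> legal
(6,3): no bracket -> illegal
(6,5): flips 1 -> legal
(6,6): flips 4 -> legal
(7,3): no bracket -> illegal
(7,4): no bracket -> illegal
(7,5): flips 1 -> legal

Answer: (1,3) (1,4) (2,5) (2,6) (3,6) (4,6) (5,6) (6,5) (6,6) (7,5)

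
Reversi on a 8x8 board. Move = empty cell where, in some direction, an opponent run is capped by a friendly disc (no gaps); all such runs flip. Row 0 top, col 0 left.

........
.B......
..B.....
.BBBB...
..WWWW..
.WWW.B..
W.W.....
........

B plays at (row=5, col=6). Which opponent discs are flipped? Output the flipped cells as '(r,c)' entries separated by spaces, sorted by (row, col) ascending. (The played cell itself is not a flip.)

Answer: (4,5)

Derivation:
Dir NW: opp run (4,5) capped by B -> flip
Dir N: first cell '.' (not opp) -> no flip
Dir NE: first cell '.' (not opp) -> no flip
Dir W: first cell 'B' (not opp) -> no flip
Dir E: first cell '.' (not opp) -> no flip
Dir SW: first cell '.' (not opp) -> no flip
Dir S: first cell '.' (not opp) -> no flip
Dir SE: first cell '.' (not opp) -> no flip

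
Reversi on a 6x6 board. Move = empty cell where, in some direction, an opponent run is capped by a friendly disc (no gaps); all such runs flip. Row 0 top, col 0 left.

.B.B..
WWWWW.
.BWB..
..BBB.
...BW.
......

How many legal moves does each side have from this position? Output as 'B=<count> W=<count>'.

Answer: B=7 W=9

Derivation:
-- B to move --
(0,0): flips 2 -> legal
(0,2): flips 2 -> legal
(0,4): no bracket -> illegal
(0,5): flips 1 -> legal
(1,5): no bracket -> illegal
(2,0): no bracket -> illegal
(2,4): no bracket -> illegal
(2,5): flips 1 -> legal
(3,1): no bracket -> illegal
(3,5): no bracket -> illegal
(4,5): flips 1 -> legal
(5,3): no bracket -> illegal
(5,4): flips 1 -> legal
(5,5): flips 1 -> legal
B mobility = 7
-- W to move --
(0,0): no bracket -> illegal
(0,2): no bracket -> illegal
(0,4): no bracket -> illegal
(2,0): flips 1 -> legal
(2,4): flips 2 -> legal
(2,5): no bracket -> illegal
(3,0): flips 1 -> legal
(3,1): flips 1 -> legal
(3,5): no bracket -> illegal
(4,1): flips 2 -> legal
(4,2): flips 2 -> legal
(4,5): flips 2 -> legal
(5,2): no bracket -> illegal
(5,3): flips 3 -> legal
(5,4): flips 3 -> legal
W mobility = 9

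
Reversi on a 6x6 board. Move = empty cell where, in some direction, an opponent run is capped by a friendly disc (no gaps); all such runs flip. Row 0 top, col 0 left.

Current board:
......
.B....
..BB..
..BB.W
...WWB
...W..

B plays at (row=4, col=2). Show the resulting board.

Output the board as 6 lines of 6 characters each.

Place B at (4,2); scan 8 dirs for brackets.
Dir NW: first cell '.' (not opp) -> no flip
Dir N: first cell 'B' (not opp) -> no flip
Dir NE: first cell 'B' (not opp) -> no flip
Dir W: first cell '.' (not opp) -> no flip
Dir E: opp run (4,3) (4,4) capped by B -> flip
Dir SW: first cell '.' (not opp) -> no flip
Dir S: first cell '.' (not opp) -> no flip
Dir SE: opp run (5,3), next=edge -> no flip
All flips: (4,3) (4,4)

Answer: ......
.B....
..BB..
..BB.W
..BBBB
...W..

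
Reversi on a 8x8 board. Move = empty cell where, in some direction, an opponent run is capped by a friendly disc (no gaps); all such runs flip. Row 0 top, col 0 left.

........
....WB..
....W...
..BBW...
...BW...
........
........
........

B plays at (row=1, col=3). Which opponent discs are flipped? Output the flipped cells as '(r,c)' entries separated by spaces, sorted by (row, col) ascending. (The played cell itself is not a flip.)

Dir NW: first cell '.' (not opp) -> no flip
Dir N: first cell '.' (not opp) -> no flip
Dir NE: first cell '.' (not opp) -> no flip
Dir W: first cell '.' (not opp) -> no flip
Dir E: opp run (1,4) capped by B -> flip
Dir SW: first cell '.' (not opp) -> no flip
Dir S: first cell '.' (not opp) -> no flip
Dir SE: opp run (2,4), next='.' -> no flip

Answer: (1,4)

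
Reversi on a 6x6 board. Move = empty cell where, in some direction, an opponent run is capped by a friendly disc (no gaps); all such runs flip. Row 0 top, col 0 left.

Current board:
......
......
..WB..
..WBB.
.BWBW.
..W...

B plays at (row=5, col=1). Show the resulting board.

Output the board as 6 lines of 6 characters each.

Answer: ......
......
..WB..
..WBB.
.BBBW.
.BW...

Derivation:
Place B at (5,1); scan 8 dirs for brackets.
Dir NW: first cell '.' (not opp) -> no flip
Dir N: first cell 'B' (not opp) -> no flip
Dir NE: opp run (4,2) capped by B -> flip
Dir W: first cell '.' (not opp) -> no flip
Dir E: opp run (5,2), next='.' -> no flip
Dir SW: edge -> no flip
Dir S: edge -> no flip
Dir SE: edge -> no flip
All flips: (4,2)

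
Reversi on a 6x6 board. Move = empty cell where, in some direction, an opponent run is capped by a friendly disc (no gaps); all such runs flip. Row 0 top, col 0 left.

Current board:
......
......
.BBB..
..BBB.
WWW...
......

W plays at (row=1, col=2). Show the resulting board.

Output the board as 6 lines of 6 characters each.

Answer: ......
..W...
.BWB..
..WBB.
WWW...
......

Derivation:
Place W at (1,2); scan 8 dirs for brackets.
Dir NW: first cell '.' (not opp) -> no flip
Dir N: first cell '.' (not opp) -> no flip
Dir NE: first cell '.' (not opp) -> no flip
Dir W: first cell '.' (not opp) -> no flip
Dir E: first cell '.' (not opp) -> no flip
Dir SW: opp run (2,1), next='.' -> no flip
Dir S: opp run (2,2) (3,2) capped by W -> flip
Dir SE: opp run (2,3) (3,4), next='.' -> no flip
All flips: (2,2) (3,2)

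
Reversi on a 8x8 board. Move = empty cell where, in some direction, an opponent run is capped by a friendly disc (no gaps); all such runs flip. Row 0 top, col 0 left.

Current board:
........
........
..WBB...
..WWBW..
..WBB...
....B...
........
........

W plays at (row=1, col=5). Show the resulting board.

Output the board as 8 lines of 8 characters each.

Place W at (1,5); scan 8 dirs for brackets.
Dir NW: first cell '.' (not opp) -> no flip
Dir N: first cell '.' (not opp) -> no flip
Dir NE: first cell '.' (not opp) -> no flip
Dir W: first cell '.' (not opp) -> no flip
Dir E: first cell '.' (not opp) -> no flip
Dir SW: opp run (2,4) capped by W -> flip
Dir S: first cell '.' (not opp) -> no flip
Dir SE: first cell '.' (not opp) -> no flip
All flips: (2,4)

Answer: ........
.....W..
..WBW...
..WWBW..
..WBB...
....B...
........
........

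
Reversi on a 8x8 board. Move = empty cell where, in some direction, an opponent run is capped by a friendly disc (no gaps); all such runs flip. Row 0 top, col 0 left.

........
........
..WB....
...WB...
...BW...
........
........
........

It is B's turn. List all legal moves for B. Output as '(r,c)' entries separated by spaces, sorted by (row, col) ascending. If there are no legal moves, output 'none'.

Answer: (2,1) (3,2) (4,5) (5,4)

Derivation:
(1,1): no bracket -> illegal
(1,2): no bracket -> illegal
(1,3): no bracket -> illegal
(2,1): flips 1 -> legal
(2,4): no bracket -> illegal
(3,1): no bracket -> illegal
(3,2): flips 1 -> legal
(3,5): no bracket -> illegal
(4,2): no bracket -> illegal
(4,5): flips 1 -> legal
(5,3): no bracket -> illegal
(5,4): flips 1 -> legal
(5,5): no bracket -> illegal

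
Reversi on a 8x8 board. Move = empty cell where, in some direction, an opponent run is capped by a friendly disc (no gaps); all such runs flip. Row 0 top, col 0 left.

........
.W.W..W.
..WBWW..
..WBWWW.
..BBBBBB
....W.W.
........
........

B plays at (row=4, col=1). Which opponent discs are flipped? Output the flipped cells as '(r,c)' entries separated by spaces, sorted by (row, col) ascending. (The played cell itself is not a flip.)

Answer: (3,2)

Derivation:
Dir NW: first cell '.' (not opp) -> no flip
Dir N: first cell '.' (not opp) -> no flip
Dir NE: opp run (3,2) capped by B -> flip
Dir W: first cell '.' (not opp) -> no flip
Dir E: first cell 'B' (not opp) -> no flip
Dir SW: first cell '.' (not opp) -> no flip
Dir S: first cell '.' (not opp) -> no flip
Dir SE: first cell '.' (not opp) -> no flip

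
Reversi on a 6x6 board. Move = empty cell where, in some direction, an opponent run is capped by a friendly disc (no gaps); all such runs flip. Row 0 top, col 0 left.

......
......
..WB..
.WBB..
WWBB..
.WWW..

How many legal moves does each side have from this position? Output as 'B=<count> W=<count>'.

-- B to move --
(1,1): flips 1 -> legal
(1,2): flips 1 -> legal
(1,3): no bracket -> illegal
(2,0): flips 1 -> legal
(2,1): flips 1 -> legal
(3,0): flips 1 -> legal
(4,4): no bracket -> illegal
(5,0): flips 1 -> legal
(5,4): no bracket -> illegal
B mobility = 6
-- W to move --
(1,2): no bracket -> illegal
(1,3): flips 3 -> legal
(1,4): flips 2 -> legal
(2,1): no bracket -> illegal
(2,4): flips 3 -> legal
(3,4): flips 3 -> legal
(4,4): flips 3 -> legal
(5,4): no bracket -> illegal
W mobility = 5

Answer: B=6 W=5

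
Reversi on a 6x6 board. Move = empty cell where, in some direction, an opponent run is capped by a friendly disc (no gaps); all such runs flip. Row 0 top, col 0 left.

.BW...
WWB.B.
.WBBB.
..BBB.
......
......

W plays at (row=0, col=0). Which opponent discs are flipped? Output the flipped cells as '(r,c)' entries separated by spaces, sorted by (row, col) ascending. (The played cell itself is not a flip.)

Answer: (0,1)

Derivation:
Dir NW: edge -> no flip
Dir N: edge -> no flip
Dir NE: edge -> no flip
Dir W: edge -> no flip
Dir E: opp run (0,1) capped by W -> flip
Dir SW: edge -> no flip
Dir S: first cell 'W' (not opp) -> no flip
Dir SE: first cell 'W' (not opp) -> no flip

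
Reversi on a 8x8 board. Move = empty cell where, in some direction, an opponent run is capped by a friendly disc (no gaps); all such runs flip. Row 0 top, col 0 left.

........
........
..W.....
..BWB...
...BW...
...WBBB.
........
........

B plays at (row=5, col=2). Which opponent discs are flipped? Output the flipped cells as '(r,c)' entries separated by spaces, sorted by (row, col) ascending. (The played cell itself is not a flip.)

Answer: (5,3)

Derivation:
Dir NW: first cell '.' (not opp) -> no flip
Dir N: first cell '.' (not opp) -> no flip
Dir NE: first cell 'B' (not opp) -> no flip
Dir W: first cell '.' (not opp) -> no flip
Dir E: opp run (5,3) capped by B -> flip
Dir SW: first cell '.' (not opp) -> no flip
Dir S: first cell '.' (not opp) -> no flip
Dir SE: first cell '.' (not opp) -> no flip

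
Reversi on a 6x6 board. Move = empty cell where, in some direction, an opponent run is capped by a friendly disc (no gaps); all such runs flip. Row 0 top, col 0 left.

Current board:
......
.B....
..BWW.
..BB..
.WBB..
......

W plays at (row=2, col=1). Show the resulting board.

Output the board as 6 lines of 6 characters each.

Answer: ......
.B....
.WWWW.
..BB..
.WBB..
......

Derivation:
Place W at (2,1); scan 8 dirs for brackets.
Dir NW: first cell '.' (not opp) -> no flip
Dir N: opp run (1,1), next='.' -> no flip
Dir NE: first cell '.' (not opp) -> no flip
Dir W: first cell '.' (not opp) -> no flip
Dir E: opp run (2,2) capped by W -> flip
Dir SW: first cell '.' (not opp) -> no flip
Dir S: first cell '.' (not opp) -> no flip
Dir SE: opp run (3,2) (4,3), next='.' -> no flip
All flips: (2,2)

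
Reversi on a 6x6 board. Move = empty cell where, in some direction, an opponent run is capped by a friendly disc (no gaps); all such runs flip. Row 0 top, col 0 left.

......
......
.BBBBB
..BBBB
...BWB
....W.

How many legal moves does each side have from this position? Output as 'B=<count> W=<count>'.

Answer: B=2 W=4

Derivation:
-- B to move --
(5,3): flips 1 -> legal
(5,5): flips 1 -> legal
B mobility = 2
-- W to move --
(1,0): flips 3 -> legal
(1,1): flips 2 -> legal
(1,2): no bracket -> illegal
(1,3): no bracket -> illegal
(1,4): flips 2 -> legal
(1,5): no bracket -> illegal
(2,0): no bracket -> illegal
(3,0): no bracket -> illegal
(3,1): no bracket -> illegal
(4,1): no bracket -> illegal
(4,2): flips 1 -> legal
(5,2): no bracket -> illegal
(5,3): no bracket -> illegal
(5,5): no bracket -> illegal
W mobility = 4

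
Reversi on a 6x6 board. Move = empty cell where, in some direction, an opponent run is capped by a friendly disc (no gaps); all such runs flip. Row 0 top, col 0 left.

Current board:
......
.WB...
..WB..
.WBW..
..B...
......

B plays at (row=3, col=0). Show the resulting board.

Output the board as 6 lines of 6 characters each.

Place B at (3,0); scan 8 dirs for brackets.
Dir NW: edge -> no flip
Dir N: first cell '.' (not opp) -> no flip
Dir NE: first cell '.' (not opp) -> no flip
Dir W: edge -> no flip
Dir E: opp run (3,1) capped by B -> flip
Dir SW: edge -> no flip
Dir S: first cell '.' (not opp) -> no flip
Dir SE: first cell '.' (not opp) -> no flip
All flips: (3,1)

Answer: ......
.WB...
..WB..
BBBW..
..B...
......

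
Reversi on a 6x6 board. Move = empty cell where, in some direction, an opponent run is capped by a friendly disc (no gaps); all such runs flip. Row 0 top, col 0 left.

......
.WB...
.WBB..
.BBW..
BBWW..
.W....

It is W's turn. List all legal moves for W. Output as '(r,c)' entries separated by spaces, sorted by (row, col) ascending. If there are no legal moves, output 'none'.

Answer: (0,2) (0,3) (1,3) (2,0) (2,4) (3,0)

Derivation:
(0,1): no bracket -> illegal
(0,2): flips 3 -> legal
(0,3): flips 1 -> legal
(1,3): flips 2 -> legal
(1,4): no bracket -> illegal
(2,0): flips 1 -> legal
(2,4): flips 2 -> legal
(3,0): flips 2 -> legal
(3,4): no bracket -> illegal
(5,0): no bracket -> illegal
(5,2): no bracket -> illegal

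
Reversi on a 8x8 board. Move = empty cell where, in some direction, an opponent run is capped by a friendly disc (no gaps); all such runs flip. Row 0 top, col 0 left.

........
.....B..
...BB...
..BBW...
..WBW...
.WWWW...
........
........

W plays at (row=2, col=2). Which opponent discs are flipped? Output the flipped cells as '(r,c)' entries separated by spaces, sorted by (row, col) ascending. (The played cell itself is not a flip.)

Dir NW: first cell '.' (not opp) -> no flip
Dir N: first cell '.' (not opp) -> no flip
Dir NE: first cell '.' (not opp) -> no flip
Dir W: first cell '.' (not opp) -> no flip
Dir E: opp run (2,3) (2,4), next='.' -> no flip
Dir SW: first cell '.' (not opp) -> no flip
Dir S: opp run (3,2) capped by W -> flip
Dir SE: opp run (3,3) capped by W -> flip

Answer: (3,2) (3,3)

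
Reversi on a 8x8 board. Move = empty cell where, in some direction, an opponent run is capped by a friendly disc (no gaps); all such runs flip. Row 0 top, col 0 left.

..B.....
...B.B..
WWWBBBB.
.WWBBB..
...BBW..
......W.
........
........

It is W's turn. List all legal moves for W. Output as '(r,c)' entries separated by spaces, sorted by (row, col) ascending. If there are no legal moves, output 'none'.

(0,1): no bracket -> illegal
(0,3): no bracket -> illegal
(0,4): flips 1 -> legal
(0,5): flips 3 -> legal
(0,6): no bracket -> illegal
(1,1): no bracket -> illegal
(1,2): flips 2 -> legal
(1,4): flips 1 -> legal
(1,6): no bracket -> illegal
(1,7): no bracket -> illegal
(2,7): flips 4 -> legal
(3,6): flips 3 -> legal
(3,7): no bracket -> illegal
(4,2): flips 2 -> legal
(4,6): no bracket -> illegal
(5,2): no bracket -> illegal
(5,3): no bracket -> illegal
(5,4): flips 1 -> legal
(5,5): flips 2 -> legal

Answer: (0,4) (0,5) (1,2) (1,4) (2,7) (3,6) (4,2) (5,4) (5,5)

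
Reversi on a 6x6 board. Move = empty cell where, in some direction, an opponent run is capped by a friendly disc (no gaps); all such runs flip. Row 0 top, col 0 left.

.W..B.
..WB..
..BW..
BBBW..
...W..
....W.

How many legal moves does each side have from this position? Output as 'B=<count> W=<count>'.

-- B to move --
(0,0): no bracket -> illegal
(0,2): flips 1 -> legal
(0,3): no bracket -> illegal
(1,0): no bracket -> illegal
(1,1): flips 1 -> legal
(1,4): flips 1 -> legal
(2,1): no bracket -> illegal
(2,4): flips 1 -> legal
(3,4): flips 1 -> legal
(4,2): no bracket -> illegal
(4,4): flips 1 -> legal
(4,5): no bracket -> illegal
(5,2): no bracket -> illegal
(5,3): flips 3 -> legal
(5,5): no bracket -> illegal
B mobility = 7
-- W to move --
(0,2): no bracket -> illegal
(0,3): flips 1 -> legal
(0,5): no bracket -> illegal
(1,1): flips 1 -> legal
(1,4): flips 1 -> legal
(1,5): no bracket -> illegal
(2,0): no bracket -> illegal
(2,1): flips 2 -> legal
(2,4): no bracket -> illegal
(4,0): no bracket -> illegal
(4,1): flips 1 -> legal
(4,2): flips 2 -> legal
W mobility = 6

Answer: B=7 W=6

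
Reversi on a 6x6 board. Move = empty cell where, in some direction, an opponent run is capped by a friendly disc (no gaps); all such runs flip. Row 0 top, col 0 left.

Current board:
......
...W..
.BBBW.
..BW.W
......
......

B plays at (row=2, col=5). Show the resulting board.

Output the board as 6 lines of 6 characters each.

Answer: ......
...W..
.BBBBB
..BW.W
......
......

Derivation:
Place B at (2,5); scan 8 dirs for brackets.
Dir NW: first cell '.' (not opp) -> no flip
Dir N: first cell '.' (not opp) -> no flip
Dir NE: edge -> no flip
Dir W: opp run (2,4) capped by B -> flip
Dir E: edge -> no flip
Dir SW: first cell '.' (not opp) -> no flip
Dir S: opp run (3,5), next='.' -> no flip
Dir SE: edge -> no flip
All flips: (2,4)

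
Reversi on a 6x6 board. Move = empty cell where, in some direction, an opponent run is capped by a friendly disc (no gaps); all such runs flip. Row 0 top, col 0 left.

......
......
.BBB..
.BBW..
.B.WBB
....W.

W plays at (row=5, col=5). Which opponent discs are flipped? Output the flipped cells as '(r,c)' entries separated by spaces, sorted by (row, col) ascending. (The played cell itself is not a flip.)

Answer: (4,4)

Derivation:
Dir NW: opp run (4,4) capped by W -> flip
Dir N: opp run (4,5), next='.' -> no flip
Dir NE: edge -> no flip
Dir W: first cell 'W' (not opp) -> no flip
Dir E: edge -> no flip
Dir SW: edge -> no flip
Dir S: edge -> no flip
Dir SE: edge -> no flip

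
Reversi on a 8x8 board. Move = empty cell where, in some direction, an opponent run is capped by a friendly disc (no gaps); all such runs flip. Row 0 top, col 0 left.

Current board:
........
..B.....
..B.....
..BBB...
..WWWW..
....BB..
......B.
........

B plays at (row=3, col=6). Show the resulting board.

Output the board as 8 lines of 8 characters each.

Place B at (3,6); scan 8 dirs for brackets.
Dir NW: first cell '.' (not opp) -> no flip
Dir N: first cell '.' (not opp) -> no flip
Dir NE: first cell '.' (not opp) -> no flip
Dir W: first cell '.' (not opp) -> no flip
Dir E: first cell '.' (not opp) -> no flip
Dir SW: opp run (4,5) capped by B -> flip
Dir S: first cell '.' (not opp) -> no flip
Dir SE: first cell '.' (not opp) -> no flip
All flips: (4,5)

Answer: ........
..B.....
..B.....
..BBB.B.
..WWWB..
....BB..
......B.
........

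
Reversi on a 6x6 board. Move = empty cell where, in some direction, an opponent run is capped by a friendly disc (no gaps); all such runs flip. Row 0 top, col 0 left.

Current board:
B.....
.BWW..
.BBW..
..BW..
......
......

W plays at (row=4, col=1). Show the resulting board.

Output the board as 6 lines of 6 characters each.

Place W at (4,1); scan 8 dirs for brackets.
Dir NW: first cell '.' (not opp) -> no flip
Dir N: first cell '.' (not opp) -> no flip
Dir NE: opp run (3,2) capped by W -> flip
Dir W: first cell '.' (not opp) -> no flip
Dir E: first cell '.' (not opp) -> no flip
Dir SW: first cell '.' (not opp) -> no flip
Dir S: first cell '.' (not opp) -> no flip
Dir SE: first cell '.' (not opp) -> no flip
All flips: (3,2)

Answer: B.....
.BWW..
.BBW..
..WW..
.W....
......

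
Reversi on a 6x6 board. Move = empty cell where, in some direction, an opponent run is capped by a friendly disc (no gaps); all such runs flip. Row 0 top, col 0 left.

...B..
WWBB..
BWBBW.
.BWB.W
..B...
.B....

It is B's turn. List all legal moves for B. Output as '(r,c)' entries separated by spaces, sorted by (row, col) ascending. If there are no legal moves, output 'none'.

(0,0): flips 2 -> legal
(0,1): flips 2 -> legal
(0,2): flips 1 -> legal
(1,4): no bracket -> illegal
(1,5): flips 1 -> legal
(2,5): flips 1 -> legal
(3,0): flips 1 -> legal
(3,4): no bracket -> illegal
(4,1): flips 1 -> legal
(4,3): no bracket -> illegal
(4,4): no bracket -> illegal
(4,5): no bracket -> illegal

Answer: (0,0) (0,1) (0,2) (1,5) (2,5) (3,0) (4,1)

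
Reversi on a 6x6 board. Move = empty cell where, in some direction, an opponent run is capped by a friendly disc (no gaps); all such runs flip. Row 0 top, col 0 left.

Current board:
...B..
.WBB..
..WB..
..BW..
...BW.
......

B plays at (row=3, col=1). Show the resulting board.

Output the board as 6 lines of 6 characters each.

Place B at (3,1); scan 8 dirs for brackets.
Dir NW: first cell '.' (not opp) -> no flip
Dir N: first cell '.' (not opp) -> no flip
Dir NE: opp run (2,2) capped by B -> flip
Dir W: first cell '.' (not opp) -> no flip
Dir E: first cell 'B' (not opp) -> no flip
Dir SW: first cell '.' (not opp) -> no flip
Dir S: first cell '.' (not opp) -> no flip
Dir SE: first cell '.' (not opp) -> no flip
All flips: (2,2)

Answer: ...B..
.WBB..
..BB..
.BBW..
...BW.
......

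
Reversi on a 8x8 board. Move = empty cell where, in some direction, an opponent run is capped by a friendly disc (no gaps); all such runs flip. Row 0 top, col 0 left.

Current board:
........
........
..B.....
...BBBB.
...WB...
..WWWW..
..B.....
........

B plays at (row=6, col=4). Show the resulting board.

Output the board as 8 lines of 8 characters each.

Place B at (6,4); scan 8 dirs for brackets.
Dir NW: opp run (5,3), next='.' -> no flip
Dir N: opp run (5,4) capped by B -> flip
Dir NE: opp run (5,5), next='.' -> no flip
Dir W: first cell '.' (not opp) -> no flip
Dir E: first cell '.' (not opp) -> no flip
Dir SW: first cell '.' (not opp) -> no flip
Dir S: first cell '.' (not opp) -> no flip
Dir SE: first cell '.' (not opp) -> no flip
All flips: (5,4)

Answer: ........
........
..B.....
...BBBB.
...WB...
..WWBW..
..B.B...
........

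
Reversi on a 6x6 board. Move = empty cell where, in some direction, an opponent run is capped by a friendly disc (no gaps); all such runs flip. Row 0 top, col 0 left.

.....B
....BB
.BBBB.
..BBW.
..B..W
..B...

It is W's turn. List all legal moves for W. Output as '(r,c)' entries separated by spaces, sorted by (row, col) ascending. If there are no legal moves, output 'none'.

Answer: (0,4) (1,2) (3,1)

Derivation:
(0,3): no bracket -> illegal
(0,4): flips 2 -> legal
(1,0): no bracket -> illegal
(1,1): no bracket -> illegal
(1,2): flips 1 -> legal
(1,3): no bracket -> illegal
(2,0): no bracket -> illegal
(2,5): no bracket -> illegal
(3,0): no bracket -> illegal
(3,1): flips 2 -> legal
(3,5): no bracket -> illegal
(4,1): no bracket -> illegal
(4,3): no bracket -> illegal
(4,4): no bracket -> illegal
(5,1): no bracket -> illegal
(5,3): no bracket -> illegal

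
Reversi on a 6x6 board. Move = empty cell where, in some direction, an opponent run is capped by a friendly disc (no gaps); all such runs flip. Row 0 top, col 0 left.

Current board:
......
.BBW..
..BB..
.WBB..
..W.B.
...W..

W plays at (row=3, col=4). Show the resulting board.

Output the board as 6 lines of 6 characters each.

Answer: ......
.BBW..
..BB..
.WWWW.
..W.B.
...W..

Derivation:
Place W at (3,4); scan 8 dirs for brackets.
Dir NW: opp run (2,3) (1,2), next='.' -> no flip
Dir N: first cell '.' (not opp) -> no flip
Dir NE: first cell '.' (not opp) -> no flip
Dir W: opp run (3,3) (3,2) capped by W -> flip
Dir E: first cell '.' (not opp) -> no flip
Dir SW: first cell '.' (not opp) -> no flip
Dir S: opp run (4,4), next='.' -> no flip
Dir SE: first cell '.' (not opp) -> no flip
All flips: (3,2) (3,3)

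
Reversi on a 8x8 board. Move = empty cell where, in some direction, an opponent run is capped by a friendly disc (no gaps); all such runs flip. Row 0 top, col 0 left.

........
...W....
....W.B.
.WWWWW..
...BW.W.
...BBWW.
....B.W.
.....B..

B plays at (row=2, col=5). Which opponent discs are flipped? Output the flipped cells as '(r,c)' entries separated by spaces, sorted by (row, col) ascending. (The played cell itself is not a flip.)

Dir NW: first cell '.' (not opp) -> no flip
Dir N: first cell '.' (not opp) -> no flip
Dir NE: first cell '.' (not opp) -> no flip
Dir W: opp run (2,4), next='.' -> no flip
Dir E: first cell 'B' (not opp) -> no flip
Dir SW: opp run (3,4) capped by B -> flip
Dir S: opp run (3,5), next='.' -> no flip
Dir SE: first cell '.' (not opp) -> no flip

Answer: (3,4)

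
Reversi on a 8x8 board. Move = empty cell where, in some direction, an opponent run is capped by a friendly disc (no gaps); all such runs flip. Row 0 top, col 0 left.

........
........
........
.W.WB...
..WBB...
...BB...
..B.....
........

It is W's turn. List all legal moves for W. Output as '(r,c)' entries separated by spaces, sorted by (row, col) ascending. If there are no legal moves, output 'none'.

Answer: (3,5) (4,5) (5,5) (6,3) (6,4)

Derivation:
(2,3): no bracket -> illegal
(2,4): no bracket -> illegal
(2,5): no bracket -> illegal
(3,2): no bracket -> illegal
(3,5): flips 1 -> legal
(4,5): flips 2 -> legal
(5,1): no bracket -> illegal
(5,2): no bracket -> illegal
(5,5): flips 1 -> legal
(6,1): no bracket -> illegal
(6,3): flips 2 -> legal
(6,4): flips 1 -> legal
(6,5): no bracket -> illegal
(7,1): no bracket -> illegal
(7,2): no bracket -> illegal
(7,3): no bracket -> illegal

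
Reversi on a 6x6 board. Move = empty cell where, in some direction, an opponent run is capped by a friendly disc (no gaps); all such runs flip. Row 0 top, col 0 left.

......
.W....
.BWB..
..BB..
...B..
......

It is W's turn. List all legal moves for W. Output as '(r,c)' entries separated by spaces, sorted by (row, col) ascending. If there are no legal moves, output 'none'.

Answer: (2,0) (2,4) (3,1) (4,2) (4,4)

Derivation:
(1,0): no bracket -> illegal
(1,2): no bracket -> illegal
(1,3): no bracket -> illegal
(1,4): no bracket -> illegal
(2,0): flips 1 -> legal
(2,4): flips 1 -> legal
(3,0): no bracket -> illegal
(3,1): flips 1 -> legal
(3,4): no bracket -> illegal
(4,1): no bracket -> illegal
(4,2): flips 1 -> legal
(4,4): flips 1 -> legal
(5,2): no bracket -> illegal
(5,3): no bracket -> illegal
(5,4): no bracket -> illegal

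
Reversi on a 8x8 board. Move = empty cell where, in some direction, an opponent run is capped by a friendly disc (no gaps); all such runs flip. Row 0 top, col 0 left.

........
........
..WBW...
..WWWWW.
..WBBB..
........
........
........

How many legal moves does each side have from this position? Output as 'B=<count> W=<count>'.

Answer: B=7 W=9

Derivation:
-- B to move --
(1,1): flips 2 -> legal
(1,2): no bracket -> illegal
(1,3): no bracket -> illegal
(1,4): flips 2 -> legal
(1,5): no bracket -> illegal
(2,1): flips 2 -> legal
(2,5): flips 3 -> legal
(2,6): flips 1 -> legal
(2,7): flips 1 -> legal
(3,1): no bracket -> illegal
(3,7): no bracket -> illegal
(4,1): flips 2 -> legal
(4,6): no bracket -> illegal
(4,7): no bracket -> illegal
(5,1): no bracket -> illegal
(5,2): no bracket -> illegal
(5,3): no bracket -> illegal
B mobility = 7
-- W to move --
(1,2): flips 1 -> legal
(1,3): flips 1 -> legal
(1,4): flips 1 -> legal
(4,6): flips 3 -> legal
(5,2): flips 1 -> legal
(5,3): flips 2 -> legal
(5,4): flips 3 -> legal
(5,5): flips 2 -> legal
(5,6): flips 1 -> legal
W mobility = 9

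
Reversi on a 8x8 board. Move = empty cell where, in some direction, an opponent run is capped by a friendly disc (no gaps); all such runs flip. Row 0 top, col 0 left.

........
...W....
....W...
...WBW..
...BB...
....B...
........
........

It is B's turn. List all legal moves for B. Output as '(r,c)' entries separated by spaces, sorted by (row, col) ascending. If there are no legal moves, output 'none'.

Answer: (1,4) (2,2) (2,3) (2,6) (3,2) (3,6)

Derivation:
(0,2): no bracket -> illegal
(0,3): no bracket -> illegal
(0,4): no bracket -> illegal
(1,2): no bracket -> illegal
(1,4): flips 1 -> legal
(1,5): no bracket -> illegal
(2,2): flips 1 -> legal
(2,3): flips 1 -> legal
(2,5): no bracket -> illegal
(2,6): flips 1 -> legal
(3,2): flips 1 -> legal
(3,6): flips 1 -> legal
(4,2): no bracket -> illegal
(4,5): no bracket -> illegal
(4,6): no bracket -> illegal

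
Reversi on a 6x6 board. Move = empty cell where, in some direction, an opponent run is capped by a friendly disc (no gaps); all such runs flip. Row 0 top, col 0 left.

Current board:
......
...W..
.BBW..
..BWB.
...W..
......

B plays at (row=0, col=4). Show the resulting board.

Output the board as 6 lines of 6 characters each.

Answer: ....B.
...B..
.BBW..
..BWB.
...W..
......

Derivation:
Place B at (0,4); scan 8 dirs for brackets.
Dir NW: edge -> no flip
Dir N: edge -> no flip
Dir NE: edge -> no flip
Dir W: first cell '.' (not opp) -> no flip
Dir E: first cell '.' (not opp) -> no flip
Dir SW: opp run (1,3) capped by B -> flip
Dir S: first cell '.' (not opp) -> no flip
Dir SE: first cell '.' (not opp) -> no flip
All flips: (1,3)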